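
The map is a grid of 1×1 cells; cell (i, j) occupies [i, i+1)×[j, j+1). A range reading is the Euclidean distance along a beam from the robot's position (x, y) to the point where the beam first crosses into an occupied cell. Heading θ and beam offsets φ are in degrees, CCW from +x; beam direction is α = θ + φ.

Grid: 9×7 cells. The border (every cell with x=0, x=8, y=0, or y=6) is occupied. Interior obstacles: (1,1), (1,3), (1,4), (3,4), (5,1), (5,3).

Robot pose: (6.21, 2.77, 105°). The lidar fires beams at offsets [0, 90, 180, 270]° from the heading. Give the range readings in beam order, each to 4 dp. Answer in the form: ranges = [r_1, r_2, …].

beam 1: φ=0°, α=105°
  direction (-0.2588, 0.9659); cell (6,2); t to first gridline: x 0.8114, y 0.2381 (then +3.8637 / +1.0353)
    (6,3) via y @ 0.2381
    (5,3) via x @ 0.8114  # hit
  → r_1 = 0.8114
beam 2: φ=90°, α=195°
  direction (-0.9659, -0.2588); cell (6,2); t to first gridline: x 0.2174, y 2.9751 (then +1.0353 / +3.8637)
    (5,2) via x @ 0.2174
    (4,2) via x @ 1.2527
    (3,2) via x @ 2.2880
    (3,1) via y @ 2.9751
    (2,1) via x @ 3.3232
    (1,1) via x @ 4.3585  # hit
  → r_2 = 4.3585
beam 3: φ=180°, α=285°
  direction (0.2588, -0.9659); cell (6,2); t to first gridline: x 3.0523, y 0.7972 (then +3.8637 / +1.0353)
    (6,1) via y @ 0.7972
    (6,0) via y @ 1.8324  # hit
  → r_3 = 1.8324
beam 4: φ=270°, α=15°
  direction (0.9659, 0.2588); cell (6,2); t to first gridline: x 0.8179, y 0.8887 (then +1.0353 / +3.8637)
    (7,2) via x @ 0.8179
    (7,3) via y @ 0.8887
    (8,3) via x @ 1.8531  # hit
  → r_4 = 1.8531

ranges = [0.8114, 4.3585, 1.8324, 1.8531]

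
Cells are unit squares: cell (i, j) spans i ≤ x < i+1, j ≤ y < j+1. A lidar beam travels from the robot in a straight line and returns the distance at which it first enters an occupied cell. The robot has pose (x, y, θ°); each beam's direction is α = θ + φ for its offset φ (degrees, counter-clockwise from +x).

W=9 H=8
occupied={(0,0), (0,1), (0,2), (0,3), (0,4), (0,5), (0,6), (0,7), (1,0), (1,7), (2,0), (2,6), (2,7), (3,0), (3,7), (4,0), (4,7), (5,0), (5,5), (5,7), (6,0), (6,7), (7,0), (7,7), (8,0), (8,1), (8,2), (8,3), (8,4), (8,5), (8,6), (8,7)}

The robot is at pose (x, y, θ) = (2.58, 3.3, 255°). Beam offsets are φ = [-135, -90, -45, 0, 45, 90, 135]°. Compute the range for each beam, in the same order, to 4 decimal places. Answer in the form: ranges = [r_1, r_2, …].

ranges = [3.1600, 1.6357, 1.8244, 2.3811, 2.6558, 5.6112, 3.4000]

beam 1: φ=-135°, α=120°
  direction (-0.5000, 0.8660); cell (2,3); t to first gridline: x 1.1600, y 0.8083 (then +2.0000 / +1.1547)
    (2,4) via y @ 0.8083
    (1,4) via x @ 1.1600
    (1,5) via y @ 1.9630
    (1,6) via y @ 3.1177
    (0,6) via x @ 3.1600  # hit
  → r_1 = 3.1600
beam 2: φ=-90°, α=165°
  direction (-0.9659, 0.2588); cell (2,3); t to first gridline: x 0.6005, y 2.7046 (then +1.0353 / +3.8637)
    (1,3) via x @ 0.6005
    (0,3) via x @ 1.6357  # hit
  → r_2 = 1.6357
beam 3: φ=-45°, α=210°
  direction (-0.8660, -0.5000); cell (2,3); t to first gridline: x 0.6697, y 0.6000 (then +1.1547 / +2.0000)
    (2,2) via y @ 0.6000
    (1,2) via x @ 0.6697
    (0,2) via x @ 1.8244  # hit
  → r_3 = 1.8244
beam 4: φ=0°, α=255°
  direction (-0.2588, -0.9659); cell (2,3); t to first gridline: x 2.2409, y 0.3106 (then +3.8637 / +1.0353)
    (2,2) via y @ 0.3106
    (2,1) via y @ 1.3459
    (1,1) via x @ 2.2409
    (1,0) via y @ 2.3811  # hit
  → r_4 = 2.3811
beam 5: φ=45°, α=300°
  direction (0.5000, -0.8660); cell (2,3); t to first gridline: x 0.8400, y 0.3464 (then +2.0000 / +1.1547)
    (2,2) via y @ 0.3464
    (3,2) via x @ 0.8400
    (3,1) via y @ 1.5011
    (3,0) via y @ 2.6558  # hit
  → r_5 = 2.6558
beam 6: φ=90°, α=345°
  direction (0.9659, -0.2588); cell (2,3); t to first gridline: x 0.4348, y 1.1591 (then +1.0353 / +3.8637)
    (3,3) via x @ 0.4348
    (3,2) via y @ 1.1591
    (4,2) via x @ 1.4701
    (5,2) via x @ 2.5054
    (6,2) via x @ 3.5406
    (7,2) via x @ 4.5759
    (7,1) via y @ 5.0228
    (8,1) via x @ 5.6112  # hit
  → r_6 = 5.6112
beam 7: φ=135°, α=30°
  direction (0.8660, 0.5000); cell (2,3); t to first gridline: x 0.4850, y 1.4000 (then +1.1547 / +2.0000)
    (3,3) via x @ 0.4850
    (3,4) via y @ 1.4000
    (4,4) via x @ 1.6397
    (5,4) via x @ 2.7944
    (5,5) via y @ 3.4000  # hit
  → r_7 = 3.4000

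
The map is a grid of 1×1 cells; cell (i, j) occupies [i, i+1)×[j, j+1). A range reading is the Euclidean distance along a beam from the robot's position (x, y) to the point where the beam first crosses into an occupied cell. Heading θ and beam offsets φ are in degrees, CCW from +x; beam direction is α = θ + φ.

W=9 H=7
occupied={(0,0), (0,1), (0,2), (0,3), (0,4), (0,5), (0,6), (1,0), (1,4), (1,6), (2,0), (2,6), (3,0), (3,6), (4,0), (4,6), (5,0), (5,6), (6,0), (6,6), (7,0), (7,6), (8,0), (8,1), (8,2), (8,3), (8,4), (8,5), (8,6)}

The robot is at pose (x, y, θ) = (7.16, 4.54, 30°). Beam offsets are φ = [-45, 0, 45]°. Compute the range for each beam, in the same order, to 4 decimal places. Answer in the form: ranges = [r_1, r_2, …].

beam 1: φ=-45°, α=345°
  dir = (cos 345°, sin 345°) = (0.9659, -0.2588); from cell (7,4)
  next x-line at t=0.8696, next y-line at t=2.0864; Δt_x=1.0353, Δt_y=3.8637
    x: enter (8,4) at t=0.8696 ← occupied
  → r_1 = 0.8696
beam 2: φ=0°, α=30°
  dir = (cos 30°, sin 30°) = (0.8660, 0.5000); from cell (7,4)
  next x-line at t=0.9699, next y-line at t=0.9200; Δt_x=1.1547, Δt_y=2.0000
    y: enter (7,5) at t=0.9200
    x: enter (8,5) at t=0.9699 ← occupied
  → r_2 = 0.9699
beam 3: φ=45°, α=75°
  dir = (cos 75°, sin 75°) = (0.2588, 0.9659); from cell (7,4)
  next x-line at t=3.2455, next y-line at t=0.4762; Δt_x=3.8637, Δt_y=1.0353
    y: enter (7,5) at t=0.4762
    y: enter (7,6) at t=1.5115 ← occupied
  → r_3 = 1.5115

ranges = [0.8696, 0.9699, 1.5115]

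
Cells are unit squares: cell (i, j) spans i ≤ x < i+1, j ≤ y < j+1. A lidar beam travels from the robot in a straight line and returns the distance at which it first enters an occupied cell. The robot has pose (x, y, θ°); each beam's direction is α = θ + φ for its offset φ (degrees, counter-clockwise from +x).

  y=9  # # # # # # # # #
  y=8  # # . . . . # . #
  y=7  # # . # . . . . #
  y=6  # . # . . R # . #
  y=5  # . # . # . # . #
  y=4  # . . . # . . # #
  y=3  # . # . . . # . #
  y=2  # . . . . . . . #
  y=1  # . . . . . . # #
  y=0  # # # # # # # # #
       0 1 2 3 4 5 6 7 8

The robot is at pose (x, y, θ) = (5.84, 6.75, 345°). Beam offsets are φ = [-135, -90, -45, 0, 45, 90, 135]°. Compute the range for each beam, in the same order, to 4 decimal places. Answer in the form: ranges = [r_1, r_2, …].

beam 1: φ=-135°, α=210°
  direction (-0.8660, -0.5000); cell (5,6); t to first gridline: x 0.9699, y 1.5000 (then +1.1547 / +2.0000)
    (4,6) via x @ 0.9699
    (4,5) via y @ 1.5000  # hit
  → r_1 = 1.5000
beam 2: φ=-90°, α=255°
  direction (-0.2588, -0.9659); cell (5,6); t to first gridline: x 3.2455, y 0.7765 (then +3.8637 / +1.0353)
    (5,5) via y @ 0.7765
    (5,4) via y @ 1.8117
    (5,3) via y @ 2.8470
    (4,3) via x @ 3.2455
    (4,2) via y @ 3.8823
    (4,1) via y @ 4.9176
    (4,0) via y @ 5.9528  # hit
  → r_2 = 5.9528
beam 3: φ=-45°, α=300°
  direction (0.5000, -0.8660); cell (5,6); t to first gridline: x 0.3200, y 0.8660 (then +2.0000 / +1.1547)
    (6,6) via x @ 0.3200  # hit
  → r_3 = 0.3200
beam 4: φ=0°, α=345°
  direction (0.9659, -0.2588); cell (5,6); t to first gridline: x 0.1656, y 2.8978 (then +1.0353 / +3.8637)
    (6,6) via x @ 0.1656  # hit
  → r_4 = 0.1656
beam 5: φ=45°, α=30°
  direction (0.8660, 0.5000); cell (5,6); t to first gridline: x 0.1848, y 0.5000 (then +1.1547 / +2.0000)
    (6,6) via x @ 0.1848  # hit
  → r_5 = 0.1848
beam 6: φ=90°, α=75°
  direction (0.2588, 0.9659); cell (5,6); t to first gridline: x 0.6182, y 0.2588 (then +3.8637 / +1.0353)
    (5,7) via y @ 0.2588
    (6,7) via x @ 0.6182
    (6,8) via y @ 1.2941  # hit
  → r_6 = 1.2941
beam 7: φ=135°, α=120°
  direction (-0.5000, 0.8660); cell (5,6); t to first gridline: x 1.6800, y 0.2887 (then +2.0000 / +1.1547)
    (5,7) via y @ 0.2887
    (5,8) via y @ 1.4434
    (4,8) via x @ 1.6800
    (4,9) via y @ 2.5981  # hit
  → r_7 = 2.5981

ranges = [1.5000, 5.9528, 0.3200, 0.1656, 0.1848, 1.2941, 2.5981]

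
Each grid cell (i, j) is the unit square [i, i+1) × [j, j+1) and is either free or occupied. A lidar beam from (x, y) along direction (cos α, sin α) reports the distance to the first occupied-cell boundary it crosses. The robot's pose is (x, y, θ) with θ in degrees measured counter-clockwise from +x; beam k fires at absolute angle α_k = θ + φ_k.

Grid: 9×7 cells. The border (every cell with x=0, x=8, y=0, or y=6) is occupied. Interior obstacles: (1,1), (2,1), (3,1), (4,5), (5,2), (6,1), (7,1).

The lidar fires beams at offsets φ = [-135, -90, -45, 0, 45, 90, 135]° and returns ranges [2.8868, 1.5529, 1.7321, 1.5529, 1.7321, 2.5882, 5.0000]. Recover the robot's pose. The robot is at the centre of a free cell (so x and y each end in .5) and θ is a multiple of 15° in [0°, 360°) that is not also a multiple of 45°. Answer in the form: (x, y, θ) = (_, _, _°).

(x, y, θ) = (2.5, 3.5, 255°)

Enumerate (i+0.5, j+0.5, θ) over the 28 free cells and 16 admissible headings. For each, cast all 7 beams and compare to the given ranges.
  (7.5, 5.5, 105°): beam 1 = 0.5774 ≠ 2.8868 ✗
  (4.5, 2.5, 345°): beam 1 = 1.0000 ≠ 2.8868 ✗
  (1.5, 3.5, 195°): beam 2 = 1.9319 ≠ 1.5529 ✗
  (2.5, 4.5, 345°): beam 1 = 1.7321 ≠ 2.8868 ✗
  (2.5, 2.5, 75°): beam 1 = 0.5774 ≠ 2.8868 ✗
  …
  (2.5, 3.5, 255°): r_1=2.8868, r_2=1.5529, r_3=1.7321, r_4=1.5529, r_5=1.7321, r_6=2.5882, r_7=5.0000 — all match ✓
Only this pose fits every beam.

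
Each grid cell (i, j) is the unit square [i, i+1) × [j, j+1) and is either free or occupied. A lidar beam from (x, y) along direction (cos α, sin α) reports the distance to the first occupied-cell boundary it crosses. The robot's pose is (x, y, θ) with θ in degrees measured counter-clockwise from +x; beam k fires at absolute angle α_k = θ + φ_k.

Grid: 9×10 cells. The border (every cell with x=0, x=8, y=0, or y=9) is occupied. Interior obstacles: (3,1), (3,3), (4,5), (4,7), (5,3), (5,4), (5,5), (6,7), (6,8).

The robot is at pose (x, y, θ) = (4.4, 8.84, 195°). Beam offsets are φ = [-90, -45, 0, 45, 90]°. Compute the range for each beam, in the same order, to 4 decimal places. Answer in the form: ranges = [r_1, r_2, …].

ranges = [0.1656, 0.3200, 3.5199, 6.8000, 0.8696]

beam 1: φ=-90°, α=105°
  d=(-0.2588,0.9659)  start (4,8)  tX=1.5455 tY=0.1656  stride 1/|dx|=3.8637 1/|dy|=1.0353
    cross y-line → (4,9), t=0.1656 (wall)
  → r_1 = 0.1656
beam 2: φ=-45°, α=150°
  d=(-0.8660,0.5000)  start (4,8)  tX=0.4619 tY=0.3200  stride 1/|dx|=1.1547 1/|dy|=2.0000
    cross y-line → (4,9), t=0.3200 (wall)
  → r_2 = 0.3200
beam 3: φ=0°, α=195°
  d=(-0.9659,-0.2588)  start (4,8)  tX=0.4141 tY=3.2455  stride 1/|dx|=1.0353 1/|dy|=3.8637
    cross x-line → (3,8), t=0.4141
    cross x-line → (2,8), t=1.4494
    cross x-line → (1,8), t=2.4847
    cross y-line → (1,7), t=3.2455
    cross x-line → (0,7), t=3.5199 (wall)
  → r_3 = 3.5199
beam 4: φ=45°, α=240°
  d=(-0.5000,-0.8660)  start (4,8)  tX=0.8000 tY=0.9699  stride 1/|dx|=2.0000 1/|dy|=1.1547
    cross x-line → (3,8), t=0.8000
    cross y-line → (3,7), t=0.9699
    cross y-line → (3,6), t=2.1246
    cross x-line → (2,6), t=2.8000
    cross y-line → (2,5), t=3.2793
    cross y-line → (2,4), t=4.4341
    cross x-line → (1,4), t=4.8000
    cross y-line → (1,3), t=5.5888
    cross y-line → (1,2), t=6.7435
    cross x-line → (0,2), t=6.8000 (wall)
  → r_4 = 6.8000
beam 5: φ=90°, α=285°
  d=(0.2588,-0.9659)  start (4,8)  tX=2.3182 tY=0.8696  stride 1/|dx|=3.8637 1/|dy|=1.0353
    cross y-line → (4,7), t=0.8696 (wall)
  → r_5 = 0.8696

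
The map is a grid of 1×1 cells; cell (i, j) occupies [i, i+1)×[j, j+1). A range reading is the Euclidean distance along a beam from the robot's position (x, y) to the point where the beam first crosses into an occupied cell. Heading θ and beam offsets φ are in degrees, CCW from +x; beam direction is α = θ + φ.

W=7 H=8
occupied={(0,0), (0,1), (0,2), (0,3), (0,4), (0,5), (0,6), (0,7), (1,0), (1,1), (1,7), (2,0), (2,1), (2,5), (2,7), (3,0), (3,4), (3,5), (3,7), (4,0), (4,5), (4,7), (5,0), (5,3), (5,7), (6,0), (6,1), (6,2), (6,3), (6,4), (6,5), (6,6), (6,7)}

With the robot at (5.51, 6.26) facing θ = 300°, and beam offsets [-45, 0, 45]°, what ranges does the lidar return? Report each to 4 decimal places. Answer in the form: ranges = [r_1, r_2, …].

ranges = [5.4456, 0.9800, 0.5073]

beam 1: φ=-45°, α=255°
  direction (-0.2588, -0.9659); cell (5,6); t to first gridline: x 1.9705, y 0.2692 (then +3.8637 / +1.0353)
    (5,5) via y @ 0.2692
    (5,4) via y @ 1.3044
    (4,4) via x @ 1.9705
    (4,3) via y @ 2.3397
    (4,2) via y @ 3.3750
    (4,1) via y @ 4.4103
    (4,0) via y @ 5.4456  # hit
  → r_1 = 5.4456
beam 2: φ=0°, α=300°
  direction (0.5000, -0.8660); cell (5,6); t to first gridline: x 0.9800, y 0.3002 (then +2.0000 / +1.1547)
    (5,5) via y @ 0.3002
    (6,5) via x @ 0.9800  # hit
  → r_2 = 0.9800
beam 3: φ=45°, α=345°
  direction (0.9659, -0.2588); cell (5,6); t to first gridline: x 0.5073, y 1.0046 (then +1.0353 / +3.8637)
    (6,6) via x @ 0.5073  # hit
  → r_3 = 0.5073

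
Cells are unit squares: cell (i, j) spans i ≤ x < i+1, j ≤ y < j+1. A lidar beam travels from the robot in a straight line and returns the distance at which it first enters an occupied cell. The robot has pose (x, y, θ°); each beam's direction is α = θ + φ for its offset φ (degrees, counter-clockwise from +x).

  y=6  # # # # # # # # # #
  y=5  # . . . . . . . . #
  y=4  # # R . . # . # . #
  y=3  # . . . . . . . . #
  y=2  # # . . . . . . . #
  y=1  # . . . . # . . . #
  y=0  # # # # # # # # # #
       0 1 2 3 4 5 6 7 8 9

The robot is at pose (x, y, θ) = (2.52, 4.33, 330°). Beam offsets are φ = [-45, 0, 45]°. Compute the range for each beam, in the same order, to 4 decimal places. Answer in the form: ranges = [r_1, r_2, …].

beam 1: φ=-45°, α=285°
  dir = (cos 285°, sin 285°) = (0.2588, -0.9659); from cell (2,4)
  next x-line at t=1.8546, next y-line at t=0.3416; Δt_x=3.8637, Δt_y=1.0353
    y: enter (2,3) at t=0.3416
    y: enter (2,2) at t=1.3769
    x: enter (3,2) at t=1.8546
    y: enter (3,1) at t=2.4122
    y: enter (3,0) at t=3.4475 ← occupied
  → r_1 = 3.4475
beam 2: φ=0°, α=330°
  dir = (cos 330°, sin 330°) = (0.8660, -0.5000); from cell (2,4)
  next x-line at t=0.5543, next y-line at t=0.6600; Δt_x=1.1547, Δt_y=2.0000
    x: enter (3,4) at t=0.5543
    y: enter (3,3) at t=0.6600
    x: enter (4,3) at t=1.7090
    y: enter (4,2) at t=2.6600
    x: enter (5,2) at t=2.8637
    x: enter (6,2) at t=4.0184
    y: enter (6,1) at t=4.6600
    x: enter (7,1) at t=5.1731
    x: enter (8,1) at t=6.3278
    y: enter (8,0) at t=6.6600 ← occupied
  → r_2 = 6.6600
beam 3: φ=45°, α=15°
  dir = (cos 15°, sin 15°) = (0.9659, 0.2588); from cell (2,4)
  next x-line at t=0.4969, next y-line at t=2.5887; Δt_x=1.0353, Δt_y=3.8637
    x: enter (3,4) at t=0.4969
    x: enter (4,4) at t=1.5322
    x: enter (5,4) at t=2.5675 ← occupied
  → r_3 = 2.5675

ranges = [3.4475, 6.6600, 2.5675]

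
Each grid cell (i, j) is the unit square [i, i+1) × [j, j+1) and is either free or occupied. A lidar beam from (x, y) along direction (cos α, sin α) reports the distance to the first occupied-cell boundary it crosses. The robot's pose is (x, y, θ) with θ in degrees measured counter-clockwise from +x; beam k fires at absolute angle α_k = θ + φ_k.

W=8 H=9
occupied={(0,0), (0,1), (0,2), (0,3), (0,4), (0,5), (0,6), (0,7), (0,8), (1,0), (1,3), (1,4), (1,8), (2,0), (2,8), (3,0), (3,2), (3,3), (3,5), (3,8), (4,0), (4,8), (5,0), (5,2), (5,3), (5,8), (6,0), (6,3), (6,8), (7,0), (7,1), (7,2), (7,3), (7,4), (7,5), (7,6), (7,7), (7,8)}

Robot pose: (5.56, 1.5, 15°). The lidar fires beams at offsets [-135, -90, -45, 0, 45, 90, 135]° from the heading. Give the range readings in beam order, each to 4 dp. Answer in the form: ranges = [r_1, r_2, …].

ranges = [0.5774, 0.5176, 1.0000, 1.4908, 0.5774, 0.5176, 1.8013]

beam 1: φ=-135°, α=240°
  cosα=-0.5000 sinα=-0.8660 | (5,1) | tMaxX 1.1200 tMaxY 0.5774 | tΔX 2.0000 tΔY 1.1547
    t=0.5774 [y] (5,0) — stop
  → r_1 = 0.5774
beam 2: φ=-90°, α=285°
  cosα=0.2588 sinα=-0.9659 | (5,1) | tMaxX 1.7000 tMaxY 0.5176 | tΔX 3.8637 tΔY 1.0353
    t=0.5176 [y] (5,0) — stop
  → r_2 = 0.5176
beam 3: φ=-45°, α=330°
  cosα=0.8660 sinα=-0.5000 | (5,1) | tMaxX 0.5081 tMaxY 1.0000 | tΔX 1.1547 tΔY 2.0000
    t=0.5081 [x] (6,1)
    t=1.0000 [y] (6,0) — stop
  → r_3 = 1.0000
beam 4: φ=0°, α=15°
  cosα=0.9659 sinα=0.2588 | (5,1) | tMaxX 0.4555 tMaxY 1.9319 | tΔX 1.0353 tΔY 3.8637
    t=0.4555 [x] (6,1)
    t=1.4908 [x] (7,1) — stop
  → r_4 = 1.4908
beam 5: φ=45°, α=60°
  cosα=0.5000 sinα=0.8660 | (5,1) | tMaxX 0.8800 tMaxY 0.5774 | tΔX 2.0000 tΔY 1.1547
    t=0.5774 [y] (5,2) — stop
  → r_5 = 0.5774
beam 6: φ=90°, α=105°
  cosα=-0.2588 sinα=0.9659 | (5,1) | tMaxX 2.1637 tMaxY 0.5176 | tΔX 3.8637 tΔY 1.0353
    t=0.5176 [y] (5,2) — stop
  → r_6 = 0.5176
beam 7: φ=135°, α=150°
  cosα=-0.8660 sinα=0.5000 | (5,1) | tMaxX 0.6466 tMaxY 1.0000 | tΔX 1.1547 tΔY 2.0000
    t=0.6466 [x] (4,1)
    t=1.0000 [y] (4,2)
    t=1.8013 [x] (3,2) — stop
  → r_7 = 1.8013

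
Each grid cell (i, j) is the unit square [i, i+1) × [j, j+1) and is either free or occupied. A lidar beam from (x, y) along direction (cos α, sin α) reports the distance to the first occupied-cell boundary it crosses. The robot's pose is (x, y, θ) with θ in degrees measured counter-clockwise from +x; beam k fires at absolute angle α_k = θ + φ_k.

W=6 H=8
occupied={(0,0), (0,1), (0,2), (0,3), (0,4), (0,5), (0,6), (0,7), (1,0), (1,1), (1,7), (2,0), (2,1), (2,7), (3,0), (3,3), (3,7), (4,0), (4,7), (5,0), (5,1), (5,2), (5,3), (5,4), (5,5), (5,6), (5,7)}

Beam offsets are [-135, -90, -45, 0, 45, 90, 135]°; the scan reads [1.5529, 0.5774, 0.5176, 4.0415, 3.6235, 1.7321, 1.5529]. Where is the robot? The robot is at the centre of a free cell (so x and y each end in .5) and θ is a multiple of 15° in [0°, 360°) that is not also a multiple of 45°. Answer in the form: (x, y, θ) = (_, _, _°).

(x, y, θ) = (2.5, 3.5, 60°)

Candidates: 21 free-cell centres × 16 headings = 336 poses. Raycast each; keep the one whose scan matches to 4 dp.
  (4.5, 1.5, 210°): beam 1 = 1.9319 ≠ 1.5529 ✗
  (1.5, 6.5, 165°): beam 1 = 1.0000 ≠ 1.5529 ✗
  (1.5, 3.5, 345°): beam 1 = 0.5774 ≠ 1.5529 ✗
  …
  (2.5, 3.5, 60°): r_1=1.5529, r_2=0.5774, r_3=0.5176, r_4=4.0415, r_5=3.6235, r_6=1.7321, r_7=1.5529 — all match ✓
Only this pose fits every beam.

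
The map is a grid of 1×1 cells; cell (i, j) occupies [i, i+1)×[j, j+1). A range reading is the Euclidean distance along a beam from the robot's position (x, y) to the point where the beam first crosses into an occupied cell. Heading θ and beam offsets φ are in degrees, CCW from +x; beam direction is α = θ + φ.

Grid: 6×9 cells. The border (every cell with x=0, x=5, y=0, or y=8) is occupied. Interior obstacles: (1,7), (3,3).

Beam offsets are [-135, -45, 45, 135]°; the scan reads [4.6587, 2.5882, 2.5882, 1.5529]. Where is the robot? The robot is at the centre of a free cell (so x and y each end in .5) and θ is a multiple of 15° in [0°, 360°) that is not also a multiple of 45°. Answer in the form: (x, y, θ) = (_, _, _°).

Candidates: 26 free-cell centres × 16 headings = 416 poses. Raycast each; keep the one whose scan matches to 4 dp.
  (2.5, 6.5, 105°): beam 1 = 2.8868 ≠ 4.6587 ✗
  (4.5, 1.5, 300°): beam 1 = 3.6235 ≠ 4.6587 ✗
  (1.5, 3.5, 195°): beam 1 = 5.1962 ≠ 4.6587 ✗
  …
  (2.5, 5.5, 30°): r_1=4.6587, r_2=2.5882, r_3=2.5882, r_4=1.5529 — all match ✓
No second candidate reproduces the full scan.

(x, y, θ) = (2.5, 5.5, 30°)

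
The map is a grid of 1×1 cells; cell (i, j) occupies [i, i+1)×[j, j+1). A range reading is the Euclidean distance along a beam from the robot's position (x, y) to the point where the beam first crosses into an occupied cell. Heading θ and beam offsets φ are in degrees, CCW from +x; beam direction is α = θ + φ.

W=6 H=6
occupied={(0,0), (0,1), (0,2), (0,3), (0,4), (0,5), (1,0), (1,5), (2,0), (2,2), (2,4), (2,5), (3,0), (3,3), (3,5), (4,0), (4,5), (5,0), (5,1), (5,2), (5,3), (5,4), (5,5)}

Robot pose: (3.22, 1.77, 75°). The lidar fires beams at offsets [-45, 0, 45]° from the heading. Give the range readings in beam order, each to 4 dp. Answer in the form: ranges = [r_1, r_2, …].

ranges = [2.0554, 1.2734, 0.4400]

beam 1: φ=-45°, α=30°
  cosα=0.8660 sinα=0.5000 | (3,1) | tMaxX 0.9007 tMaxY 0.4600 | tΔX 1.1547 tΔY 2.0000
    t=0.4600 [y] (3,2)
    t=0.9007 [x] (4,2)
    t=2.0554 [x] (5,2) — stop
  → r_1 = 2.0554
beam 2: φ=0°, α=75°
  cosα=0.2588 sinα=0.9659 | (3,1) | tMaxX 3.0137 tMaxY 0.2381 | tΔX 3.8637 tΔY 1.0353
    t=0.2381 [y] (3,2)
    t=1.2734 [y] (3,3) — stop
  → r_2 = 1.2734
beam 3: φ=45°, α=120°
  cosα=-0.5000 sinα=0.8660 | (3,1) | tMaxX 0.4400 tMaxY 0.2656 | tΔX 2.0000 tΔY 1.1547
    t=0.2656 [y] (3,2)
    t=0.4400 [x] (2,2) — stop
  → r_3 = 0.4400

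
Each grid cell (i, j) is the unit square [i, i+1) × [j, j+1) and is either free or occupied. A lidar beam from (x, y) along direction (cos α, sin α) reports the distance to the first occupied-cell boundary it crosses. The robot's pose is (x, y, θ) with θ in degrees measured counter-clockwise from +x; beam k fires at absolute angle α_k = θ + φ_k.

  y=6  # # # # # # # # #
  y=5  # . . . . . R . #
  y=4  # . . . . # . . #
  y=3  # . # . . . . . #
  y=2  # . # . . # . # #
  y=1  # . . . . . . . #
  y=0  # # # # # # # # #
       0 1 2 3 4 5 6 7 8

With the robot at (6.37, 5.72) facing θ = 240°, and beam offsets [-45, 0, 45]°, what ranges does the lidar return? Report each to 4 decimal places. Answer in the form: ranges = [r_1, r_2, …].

ranges = [5.5594, 0.8314, 2.8160]

beam 1: φ=-45°, α=195°
  dir = (cos 195°, sin 195°) = (-0.9659, -0.2588); from cell (6,5)
  next x-line at t=0.3831, next y-line at t=2.7819; Δt_x=1.0353, Δt_y=3.8637
    x: enter (5,5) at t=0.3831
    x: enter (4,5) at t=1.4183
    x: enter (3,5) at t=2.4536
    y: enter (3,4) at t=2.7819
    x: enter (2,4) at t=3.4889
    x: enter (1,4) at t=4.5242
    x: enter (0,4) at t=5.5594 ← occupied
  → r_1 = 5.5594
beam 2: φ=0°, α=240°
  dir = (cos 240°, sin 240°) = (-0.5000, -0.8660); from cell (6,5)
  next x-line at t=0.7400, next y-line at t=0.8314; Δt_x=2.0000, Δt_y=1.1547
    x: enter (5,5) at t=0.7400
    y: enter (5,4) at t=0.8314 ← occupied
  → r_2 = 0.8314
beam 3: φ=45°, α=285°
  dir = (cos 285°, sin 285°) = (0.2588, -0.9659); from cell (6,5)
  next x-line at t=2.4341, next y-line at t=0.7454; Δt_x=3.8637, Δt_y=1.0353
    y: enter (6,4) at t=0.7454
    y: enter (6,3) at t=1.7807
    x: enter (7,3) at t=2.4341
    y: enter (7,2) at t=2.8160 ← occupied
  → r_3 = 2.8160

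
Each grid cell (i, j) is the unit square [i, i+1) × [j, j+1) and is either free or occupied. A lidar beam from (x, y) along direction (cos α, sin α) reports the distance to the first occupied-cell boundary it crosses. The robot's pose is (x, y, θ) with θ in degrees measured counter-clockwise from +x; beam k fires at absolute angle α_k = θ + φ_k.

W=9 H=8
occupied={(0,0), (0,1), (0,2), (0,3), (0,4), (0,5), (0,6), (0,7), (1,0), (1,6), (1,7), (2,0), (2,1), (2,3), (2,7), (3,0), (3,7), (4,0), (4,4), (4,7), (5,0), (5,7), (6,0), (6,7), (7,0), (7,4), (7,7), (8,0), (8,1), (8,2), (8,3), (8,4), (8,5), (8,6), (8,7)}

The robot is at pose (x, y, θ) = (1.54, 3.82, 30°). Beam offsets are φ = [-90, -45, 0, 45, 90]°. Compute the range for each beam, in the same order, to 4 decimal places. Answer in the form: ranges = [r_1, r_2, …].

ranges = [0.9200, 0.4762, 6.3600, 3.2922, 1.0800]

beam 1: φ=-90°, α=300°
  dir = (cos 300°, sin 300°) = (0.5000, -0.8660); from cell (1,3)
  next x-line at t=0.9200, next y-line at t=0.9469; Δt_x=2.0000, Δt_y=1.1547
    x: enter (2,3) at t=0.9200 ← occupied
  → r_1 = 0.9200
beam 2: φ=-45°, α=345°
  dir = (cos 345°, sin 345°) = (0.9659, -0.2588); from cell (1,3)
  next x-line at t=0.4762, next y-line at t=3.1682; Δt_x=1.0353, Δt_y=3.8637
    x: enter (2,3) at t=0.4762 ← occupied
  → r_2 = 0.4762
beam 3: φ=0°, α=30°
  dir = (cos 30°, sin 30°) = (0.8660, 0.5000); from cell (1,3)
  next x-line at t=0.5312, next y-line at t=0.3600; Δt_x=1.1547, Δt_y=2.0000
    y: enter (1,4) at t=0.3600
    x: enter (2,4) at t=0.5312
    x: enter (3,4) at t=1.6859
    y: enter (3,5) at t=2.3600
    x: enter (4,5) at t=2.8406
    x: enter (5,5) at t=3.9953
    y: enter (5,6) at t=4.3600
    x: enter (6,6) at t=5.1500
    x: enter (7,6) at t=6.3047
    y: enter (7,7) at t=6.3600 ← occupied
  → r_3 = 6.3600
beam 4: φ=45°, α=75°
  dir = (cos 75°, sin 75°) = (0.2588, 0.9659); from cell (1,3)
  next x-line at t=1.7773, next y-line at t=0.1863; Δt_x=3.8637, Δt_y=1.0353
    y: enter (1,4) at t=0.1863
    y: enter (1,5) at t=1.2216
    x: enter (2,5) at t=1.7773
    y: enter (2,6) at t=2.2569
    y: enter (2,7) at t=3.2922 ← occupied
  → r_4 = 3.2922
beam 5: φ=90°, α=120°
  dir = (cos 120°, sin 120°) = (-0.5000, 0.8660); from cell (1,3)
  next x-line at t=1.0800, next y-line at t=0.2078; Δt_x=2.0000, Δt_y=1.1547
    y: enter (1,4) at t=0.2078
    x: enter (0,4) at t=1.0800 ← occupied
  → r_5 = 1.0800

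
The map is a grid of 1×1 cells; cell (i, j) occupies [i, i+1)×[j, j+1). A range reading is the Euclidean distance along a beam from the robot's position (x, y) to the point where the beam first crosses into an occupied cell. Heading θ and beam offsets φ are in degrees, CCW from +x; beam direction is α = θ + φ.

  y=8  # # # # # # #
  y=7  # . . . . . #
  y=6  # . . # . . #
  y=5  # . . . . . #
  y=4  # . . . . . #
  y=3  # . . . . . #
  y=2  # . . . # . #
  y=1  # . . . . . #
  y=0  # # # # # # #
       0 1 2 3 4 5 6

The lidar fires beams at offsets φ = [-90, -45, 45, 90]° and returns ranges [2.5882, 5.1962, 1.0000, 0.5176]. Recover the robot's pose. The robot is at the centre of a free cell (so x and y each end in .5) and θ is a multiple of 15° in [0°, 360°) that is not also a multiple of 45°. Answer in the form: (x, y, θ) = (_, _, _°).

(x, y, θ) = (1.5, 3.5, 75°)

The pose lattice has 33·16 = 528 candidates. Test each by forward raycasting.
  (2.5, 1.5, 345°): beam 1 = 0.5176 ≠ 2.5882 ✗
  (4.5, 4.5, 255°): beam 1 = 3.6235 ≠ 2.5882 ✗
  (2.5, 5.5, 300°): beam 1 = 1.7321 ≠ 2.5882 ✗
  (2.5, 5.5, 285°): beam 1 = 1.5529 ≠ 2.5882 ✗
  (4.5, 4.5, 345°): beam 1 = 1.5529 ≠ 2.5882 ✗
  …
  (1.5, 3.5, 75°): r_1=2.5882, r_2=5.1962, r_3=1.0000, r_4=0.5176 — all match ✓
Only this pose fits every beam.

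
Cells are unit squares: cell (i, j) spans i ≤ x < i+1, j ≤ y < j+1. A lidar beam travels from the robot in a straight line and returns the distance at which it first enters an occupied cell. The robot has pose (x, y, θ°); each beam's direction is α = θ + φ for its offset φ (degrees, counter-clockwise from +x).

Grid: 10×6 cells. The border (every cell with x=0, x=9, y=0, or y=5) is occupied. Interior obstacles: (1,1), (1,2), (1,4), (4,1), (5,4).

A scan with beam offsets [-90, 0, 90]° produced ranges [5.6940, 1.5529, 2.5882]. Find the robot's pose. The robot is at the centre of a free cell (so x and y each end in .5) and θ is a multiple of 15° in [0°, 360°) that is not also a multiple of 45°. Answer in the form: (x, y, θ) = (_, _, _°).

Enumerate (i+0.5, j+0.5, θ) over the 27 free cells and 16 admissible headings. For each, cast all 3 beams and compare to the given ranges.
  (3.5, 2.5, 60°): beam 1 = 1.0000 ≠ 5.6940 ✗
  (5.5, 3.5, 30°): beam 1 = 2.8868 ≠ 5.6940 ✗
  (7.5, 1.5, 255°): beam 2 = 0.5176 ≠ 1.5529 ✗
  (8.5, 1.5, 240°): beam 1 = 7.0000 ≠ 5.6940 ✗
  …
  (6.5, 2.5, 255°): r_1=5.6940, r_2=1.5529, r_3=2.5882 — all match ✓
No second candidate reproduces the full scan.

(x, y, θ) = (6.5, 2.5, 255°)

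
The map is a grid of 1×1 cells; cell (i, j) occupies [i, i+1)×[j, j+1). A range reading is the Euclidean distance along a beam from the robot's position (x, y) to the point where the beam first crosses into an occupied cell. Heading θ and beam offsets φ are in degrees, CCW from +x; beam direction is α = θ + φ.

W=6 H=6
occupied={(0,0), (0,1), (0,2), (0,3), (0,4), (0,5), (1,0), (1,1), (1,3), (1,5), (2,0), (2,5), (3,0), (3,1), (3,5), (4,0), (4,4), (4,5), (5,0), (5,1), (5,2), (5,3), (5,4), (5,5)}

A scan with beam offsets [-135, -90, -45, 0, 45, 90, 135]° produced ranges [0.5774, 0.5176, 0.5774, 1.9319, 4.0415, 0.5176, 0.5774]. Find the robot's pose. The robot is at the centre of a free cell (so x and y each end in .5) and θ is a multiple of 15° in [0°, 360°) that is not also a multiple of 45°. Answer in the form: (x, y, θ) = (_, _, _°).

The pose lattice has 12·16 = 192 candidates. Test each by forward raycasting.
  (3.5, 4.5, 195°): beam 3 = 1.0000 ≠ 0.5774 ✗
  (2.5, 3.5, 330°): beam 1 = 0.5176 ≠ 0.5774 ✗
  (1.5, 4.5, 165°): beam 1 = 1.0000 ≠ 0.5774 ✗
  …
  (4.5, 1.5, 75°): r_1=0.5774, r_2=0.5176, r_3=0.5774, r_4=1.9319, r_5=4.0415, r_6=0.5176, r_7=0.5774 — all match ✓
No second candidate reproduces the full scan.

(x, y, θ) = (4.5, 1.5, 75°)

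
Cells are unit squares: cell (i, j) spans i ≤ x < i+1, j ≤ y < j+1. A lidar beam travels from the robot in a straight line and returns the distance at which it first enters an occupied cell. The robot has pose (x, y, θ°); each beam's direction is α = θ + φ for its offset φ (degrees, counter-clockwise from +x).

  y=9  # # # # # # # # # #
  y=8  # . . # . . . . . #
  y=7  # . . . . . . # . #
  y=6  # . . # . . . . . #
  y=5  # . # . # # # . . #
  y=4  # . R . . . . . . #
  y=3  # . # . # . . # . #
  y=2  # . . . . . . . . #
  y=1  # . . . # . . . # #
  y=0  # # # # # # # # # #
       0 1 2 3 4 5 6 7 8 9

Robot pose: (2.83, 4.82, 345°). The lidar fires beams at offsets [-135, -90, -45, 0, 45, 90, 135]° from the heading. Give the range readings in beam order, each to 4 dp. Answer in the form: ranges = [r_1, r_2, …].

beam 1: φ=-135°, α=210°
  direction (-0.8660, -0.5000); cell (2,4); t to first gridline: x 0.9584, y 1.6400 (then +1.1547 / +2.0000)
    (1,4) via x @ 0.9584
    (1,3) via y @ 1.6400
    (0,3) via x @ 2.1131  # hit
  → r_1 = 2.1131
beam 2: φ=-90°, α=255°
  direction (-0.2588, -0.9659); cell (2,4); t to first gridline: x 3.2069, y 0.8489 (then +3.8637 / +1.0353)
    (2,3) via y @ 0.8489  # hit
  → r_2 = 0.8489
beam 3: φ=-45°, α=300°
  direction (0.5000, -0.8660); cell (2,4); t to first gridline: x 0.3400, y 0.9469 (then +2.0000 / +1.1547)
    (3,4) via x @ 0.3400
    (3,3) via y @ 0.9469
    (3,2) via y @ 2.1016
    (4,2) via x @ 2.3400
    (4,1) via y @ 3.2563  # hit
  → r_3 = 3.2563
beam 4: φ=0°, α=345°
  direction (0.9659, -0.2588); cell (2,4); t to first gridline: x 0.1760, y 3.1682 (then +1.0353 / +3.8637)
    (3,4) via x @ 0.1760
    (4,4) via x @ 1.2113
    (5,4) via x @ 2.2465
    (5,3) via y @ 3.1682
    (6,3) via x @ 3.2818
    (7,3) via x @ 4.3171  # hit
  → r_4 = 4.3171
beam 5: φ=45°, α=30°
  direction (0.8660, 0.5000); cell (2,4); t to first gridline: x 0.1963, y 0.3600 (then +1.1547 / +2.0000)
    (3,4) via x @ 0.1963
    (3,5) via y @ 0.3600
    (4,5) via x @ 1.3510  # hit
  → r_5 = 1.3510
beam 6: φ=90°, α=75°
  direction (0.2588, 0.9659); cell (2,4); t to first gridline: x 0.6568, y 0.1863 (then +3.8637 / +1.0353)
    (2,5) via y @ 0.1863  # hit
  → r_6 = 0.1863
beam 7: φ=135°, α=120°
  direction (-0.5000, 0.8660); cell (2,4); t to first gridline: x 1.6600, y 0.2078 (then +2.0000 / +1.1547)
    (2,5) via y @ 0.2078  # hit
  → r_7 = 0.2078

ranges = [2.1131, 0.8489, 3.2563, 4.3171, 1.3510, 0.1863, 0.2078]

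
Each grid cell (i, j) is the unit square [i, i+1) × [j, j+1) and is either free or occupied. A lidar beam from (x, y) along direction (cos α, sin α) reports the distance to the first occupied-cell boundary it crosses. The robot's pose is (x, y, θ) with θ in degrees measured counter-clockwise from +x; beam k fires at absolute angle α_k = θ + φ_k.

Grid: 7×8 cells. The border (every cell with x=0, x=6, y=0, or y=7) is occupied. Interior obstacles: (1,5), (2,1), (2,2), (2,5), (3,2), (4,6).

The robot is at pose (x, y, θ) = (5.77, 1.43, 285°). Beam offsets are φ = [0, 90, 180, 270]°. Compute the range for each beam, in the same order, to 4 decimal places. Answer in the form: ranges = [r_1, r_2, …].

ranges = [0.4452, 0.2381, 4.7312, 1.6614]

beam 1: φ=0°, α=285°
  d=(0.2588,-0.9659)  start (5,1)  tX=0.8887 tY=0.4452  stride 1/|dx|=3.8637 1/|dy|=1.0353
    cross y-line → (5,0), t=0.4452 (wall)
  → r_1 = 0.4452
beam 2: φ=90°, α=15°
  d=(0.9659,0.2588)  start (5,1)  tX=0.2381 tY=2.2023  stride 1/|dx|=1.0353 1/|dy|=3.8637
    cross x-line → (6,1), t=0.2381 (wall)
  → r_2 = 0.2381
beam 3: φ=180°, α=105°
  d=(-0.2588,0.9659)  start (5,1)  tX=2.9751 tY=0.5901  stride 1/|dx|=3.8637 1/|dy|=1.0353
    cross y-line → (5,2), t=0.5901
    cross y-line → (5,3), t=1.6254
    cross y-line → (5,4), t=2.6607
    cross x-line → (4,4), t=2.9751
    cross y-line → (4,5), t=3.6959
    cross y-line → (4,6), t=4.7312 (wall)
  → r_3 = 4.7312
beam 4: φ=270°, α=195°
  d=(-0.9659,-0.2588)  start (5,1)  tX=0.7972 tY=1.6614  stride 1/|dx|=1.0353 1/|dy|=3.8637
    cross x-line → (4,1), t=0.7972
    cross y-line → (4,0), t=1.6614 (wall)
  → r_4 = 1.6614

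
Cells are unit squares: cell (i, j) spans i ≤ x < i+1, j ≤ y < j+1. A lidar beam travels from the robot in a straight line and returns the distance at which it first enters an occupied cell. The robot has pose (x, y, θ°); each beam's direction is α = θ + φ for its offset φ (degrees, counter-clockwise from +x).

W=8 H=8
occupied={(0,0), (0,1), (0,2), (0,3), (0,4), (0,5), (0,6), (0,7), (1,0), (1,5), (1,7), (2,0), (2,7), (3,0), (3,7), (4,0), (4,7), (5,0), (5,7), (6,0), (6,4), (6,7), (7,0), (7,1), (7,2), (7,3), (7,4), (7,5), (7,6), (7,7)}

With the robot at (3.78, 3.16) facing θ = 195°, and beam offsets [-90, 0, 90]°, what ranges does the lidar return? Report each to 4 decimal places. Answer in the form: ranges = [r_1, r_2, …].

ranges = [3.9755, 2.8781, 2.2362]

beam 1: φ=-90°, α=105°
  direction (-0.2588, 0.9659); cell (3,3); t to first gridline: x 3.0137, y 0.8696 (then +3.8637 / +1.0353)
    (3,4) via y @ 0.8696
    (3,5) via y @ 1.9049
    (3,6) via y @ 2.9402
    (2,6) via x @ 3.0137
    (2,7) via y @ 3.9755  # hit
  → r_1 = 3.9755
beam 2: φ=0°, α=195°
  direction (-0.9659, -0.2588); cell (3,3); t to first gridline: x 0.8075, y 0.6182 (then +1.0353 / +3.8637)
    (3,2) via y @ 0.6182
    (2,2) via x @ 0.8075
    (1,2) via x @ 1.8428
    (0,2) via x @ 2.8781  # hit
  → r_2 = 2.8781
beam 3: φ=90°, α=285°
  direction (0.2588, -0.9659); cell (3,3); t to first gridline: x 0.8500, y 0.1656 (then +3.8637 / +1.0353)
    (3,2) via y @ 0.1656
    (4,2) via x @ 0.8500
    (4,1) via y @ 1.2009
    (4,0) via y @ 2.2362  # hit
  → r_3 = 2.2362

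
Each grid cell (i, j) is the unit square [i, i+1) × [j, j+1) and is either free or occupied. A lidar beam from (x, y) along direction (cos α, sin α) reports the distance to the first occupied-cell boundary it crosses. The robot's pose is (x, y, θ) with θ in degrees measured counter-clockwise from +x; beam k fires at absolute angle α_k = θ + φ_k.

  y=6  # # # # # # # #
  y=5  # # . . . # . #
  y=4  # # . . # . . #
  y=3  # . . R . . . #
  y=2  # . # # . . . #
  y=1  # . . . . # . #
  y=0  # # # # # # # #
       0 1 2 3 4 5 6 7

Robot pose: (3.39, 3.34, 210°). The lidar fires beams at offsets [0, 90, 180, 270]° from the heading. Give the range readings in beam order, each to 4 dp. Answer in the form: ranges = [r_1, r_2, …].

beam 1: φ=0°, α=210°
  d=(-0.8660,-0.5000)  start (3,3)  tX=0.4503 tY=0.6800  stride 1/|dx|=1.1547 1/|dy|=2.0000
    cross x-line → (2,3), t=0.4503
    cross y-line → (2,2), t=0.6800 (wall)
  → r_1 = 0.6800
beam 2: φ=90°, α=300°
  d=(0.5000,-0.8660)  start (3,3)  tX=1.2200 tY=0.3926  stride 1/|dx|=2.0000 1/|dy|=1.1547
    cross y-line → (3,2), t=0.3926 (wall)
  → r_2 = 0.3926
beam 3: φ=180°, α=30°
  d=(0.8660,0.5000)  start (3,3)  tX=0.7044 tY=1.3200  stride 1/|dx|=1.1547 1/|dy|=2.0000
    cross x-line → (4,3), t=0.7044
    cross y-line → (4,4), t=1.3200 (wall)
  → r_3 = 1.3200
beam 4: φ=270°, α=120°
  d=(-0.5000,0.8660)  start (3,3)  tX=0.7800 tY=0.7621  stride 1/|dx|=2.0000 1/|dy|=1.1547
    cross y-line → (3,4), t=0.7621
    cross x-line → (2,4), t=0.7800
    cross y-line → (2,5), t=1.9168
    cross x-line → (1,5), t=2.7800 (wall)
  → r_4 = 2.7800

ranges = [0.6800, 0.3926, 1.3200, 2.7800]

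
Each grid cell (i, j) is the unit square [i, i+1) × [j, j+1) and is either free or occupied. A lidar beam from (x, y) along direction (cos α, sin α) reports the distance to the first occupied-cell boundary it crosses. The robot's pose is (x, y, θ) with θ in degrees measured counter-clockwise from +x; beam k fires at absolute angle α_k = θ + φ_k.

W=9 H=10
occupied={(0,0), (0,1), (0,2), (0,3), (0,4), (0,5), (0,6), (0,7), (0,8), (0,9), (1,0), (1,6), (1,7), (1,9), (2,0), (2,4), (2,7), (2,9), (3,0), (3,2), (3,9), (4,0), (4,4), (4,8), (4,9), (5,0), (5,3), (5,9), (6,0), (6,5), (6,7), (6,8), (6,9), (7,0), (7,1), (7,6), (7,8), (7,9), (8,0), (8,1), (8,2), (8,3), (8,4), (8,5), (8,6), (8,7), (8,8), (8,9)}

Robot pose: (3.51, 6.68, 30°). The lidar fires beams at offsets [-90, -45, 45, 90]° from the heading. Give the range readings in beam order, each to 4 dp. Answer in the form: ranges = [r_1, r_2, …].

ranges = [1.9399, 2.6273, 1.8932, 1.0200]

beam 1: φ=-90°, α=300°
  direction (0.5000, -0.8660); cell (3,6); t to first gridline: x 0.9800, y 0.7852 (then +2.0000 / +1.1547)
    (3,5) via y @ 0.7852
    (4,5) via x @ 0.9800
    (4,4) via y @ 1.9399  # hit
  → r_1 = 1.9399
beam 2: φ=-45°, α=345°
  direction (0.9659, -0.2588); cell (3,6); t to first gridline: x 0.5073, y 2.6273 (then +1.0353 / +3.8637)
    (4,6) via x @ 0.5073
    (5,6) via x @ 1.5426
    (6,6) via x @ 2.5778
    (6,5) via y @ 2.6273  # hit
  → r_2 = 2.6273
beam 3: φ=45°, α=75°
  direction (0.2588, 0.9659); cell (3,6); t to first gridline: x 1.8932, y 0.3313 (then +3.8637 / +1.0353)
    (3,7) via y @ 0.3313
    (3,8) via y @ 1.3666
    (4,8) via x @ 1.8932  # hit
  → r_3 = 1.8932
beam 4: φ=90°, α=120°
  direction (-0.5000, 0.8660); cell (3,6); t to first gridline: x 1.0200, y 0.3695 (then +2.0000 / +1.1547)
    (3,7) via y @ 0.3695
    (2,7) via x @ 1.0200  # hit
  → r_4 = 1.0200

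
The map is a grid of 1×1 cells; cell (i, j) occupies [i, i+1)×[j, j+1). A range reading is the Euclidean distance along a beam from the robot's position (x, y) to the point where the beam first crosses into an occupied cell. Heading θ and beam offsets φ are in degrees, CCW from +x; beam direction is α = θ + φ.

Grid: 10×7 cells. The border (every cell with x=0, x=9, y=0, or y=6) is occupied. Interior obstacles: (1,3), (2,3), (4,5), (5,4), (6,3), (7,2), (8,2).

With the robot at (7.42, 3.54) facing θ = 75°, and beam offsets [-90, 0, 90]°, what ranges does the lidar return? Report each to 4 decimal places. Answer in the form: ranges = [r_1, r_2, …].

beam 1: φ=-90°, α=345°
  dir = (cos 345°, sin 345°) = (0.9659, -0.2588); from cell (7,3)
  next x-line at t=0.6005, next y-line at t=2.0864; Δt_x=1.0353, Δt_y=3.8637
    x: enter (8,3) at t=0.6005
    x: enter (9,3) at t=1.6357 ← occupied
  → r_1 = 1.6357
beam 2: φ=0°, α=75°
  dir = (cos 75°, sin 75°) = (0.2588, 0.9659); from cell (7,3)
  next x-line at t=2.2409, next y-line at t=0.4762; Δt_x=3.8637, Δt_y=1.0353
    y: enter (7,4) at t=0.4762
    y: enter (7,5) at t=1.5115
    x: enter (8,5) at t=2.2409
    y: enter (8,6) at t=2.5468 ← occupied
  → r_2 = 2.5468
beam 3: φ=90°, α=165°
  dir = (cos 165°, sin 165°) = (-0.9659, 0.2588); from cell (7,3)
  next x-line at t=0.4348, next y-line at t=1.7773; Δt_x=1.0353, Δt_y=3.8637
    x: enter (6,3) at t=0.4348 ← occupied
  → r_3 = 0.4348

ranges = [1.6357, 2.5468, 0.4348]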